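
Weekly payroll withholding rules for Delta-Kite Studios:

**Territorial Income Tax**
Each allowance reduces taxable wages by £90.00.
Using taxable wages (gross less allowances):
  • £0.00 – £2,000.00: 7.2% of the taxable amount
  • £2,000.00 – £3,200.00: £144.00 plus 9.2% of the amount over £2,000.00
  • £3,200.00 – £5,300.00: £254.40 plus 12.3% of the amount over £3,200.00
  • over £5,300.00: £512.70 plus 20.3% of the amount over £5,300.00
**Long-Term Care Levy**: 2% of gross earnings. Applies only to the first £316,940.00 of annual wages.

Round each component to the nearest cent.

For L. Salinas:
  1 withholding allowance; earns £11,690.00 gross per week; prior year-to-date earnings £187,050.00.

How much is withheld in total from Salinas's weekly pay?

Territorial Income Tax: taxable = £11,690.00 − 1×£90.00 = £11,600.00
  £512.70 + 20.3% × (£11,600.00 − £5,300.00) = £512.70 + 20.3% × £6,300.00 = £1,791.60
Long-Term Care Levy: 2% × £11,690.00 = £233.80
Total: £1,791.60 + £233.80 = £2,025.40

£2,025.40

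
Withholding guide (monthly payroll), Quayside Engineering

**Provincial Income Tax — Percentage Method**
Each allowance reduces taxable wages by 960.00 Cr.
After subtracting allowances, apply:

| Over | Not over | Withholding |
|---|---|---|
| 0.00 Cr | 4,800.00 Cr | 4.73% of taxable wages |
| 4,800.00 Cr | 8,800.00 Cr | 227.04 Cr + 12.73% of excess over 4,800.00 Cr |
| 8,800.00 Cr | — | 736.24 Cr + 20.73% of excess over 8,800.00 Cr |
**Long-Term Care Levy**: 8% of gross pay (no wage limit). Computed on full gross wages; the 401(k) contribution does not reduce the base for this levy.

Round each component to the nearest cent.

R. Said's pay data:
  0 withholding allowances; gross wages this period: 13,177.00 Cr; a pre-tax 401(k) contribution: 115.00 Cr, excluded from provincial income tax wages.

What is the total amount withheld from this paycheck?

2,673.91 Cr

Provincial Income Tax: taxable = 13,177.00 Cr − 115.00 Cr = 13,062.00 Cr
  736.24 Cr + 20.73% × (13,062.00 Cr − 8,800.00 Cr) = 736.24 Cr + 20.73% × 4,262.00 Cr = 1,619.75 Cr
Long-Term Care Levy: 8% × 13,177.00 Cr = 1,054.16 Cr
Total: 1,619.75 Cr + 1,054.16 Cr = 2,673.91 Cr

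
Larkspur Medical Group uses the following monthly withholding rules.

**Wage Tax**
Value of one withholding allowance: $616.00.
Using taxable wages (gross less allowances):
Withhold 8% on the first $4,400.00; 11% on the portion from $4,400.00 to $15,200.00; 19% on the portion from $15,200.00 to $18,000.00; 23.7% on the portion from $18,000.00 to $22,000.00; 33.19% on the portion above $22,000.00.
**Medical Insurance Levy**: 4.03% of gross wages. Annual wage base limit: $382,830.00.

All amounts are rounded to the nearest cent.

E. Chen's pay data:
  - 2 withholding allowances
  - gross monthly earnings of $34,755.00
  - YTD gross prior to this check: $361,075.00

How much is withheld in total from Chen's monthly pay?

$7,721.21

Wage Tax: taxable = $34,755.00 − 2×$616.00 = $33,523.00
  $3,020.00 + 33.19% × ($33,523.00 − $22,000.00) = $3,020.00 + 33.19% × $11,523.00 = $6,844.48
Medical Insurance Levy: cap $382,830.00 − YTD $361,075.00 = $21,755.00 subject; 4.03% × $21,755.00 = $876.73
Total: $6,844.48 + $876.73 = $7,721.21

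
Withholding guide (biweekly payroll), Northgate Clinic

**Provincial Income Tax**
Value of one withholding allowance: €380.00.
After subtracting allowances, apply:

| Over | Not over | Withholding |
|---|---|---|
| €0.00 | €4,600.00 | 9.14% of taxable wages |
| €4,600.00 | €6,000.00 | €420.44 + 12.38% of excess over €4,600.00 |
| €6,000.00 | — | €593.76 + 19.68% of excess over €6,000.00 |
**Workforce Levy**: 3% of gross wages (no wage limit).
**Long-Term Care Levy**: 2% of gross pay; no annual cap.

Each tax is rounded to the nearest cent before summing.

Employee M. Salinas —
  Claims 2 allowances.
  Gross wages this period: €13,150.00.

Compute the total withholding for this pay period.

Provincial Income Tax: taxable = €13,150.00 − 2×€380.00 = €12,390.00
  €593.76 + 19.68% × (€12,390.00 − €6,000.00) = €593.76 + 19.68% × €6,390.00 = €1,851.31
Workforce Levy: 3% × €13,150.00 = €394.50
Long-Term Care Levy: 2% × €13,150.00 = €263.00
Total: €1,851.31 + €394.50 + €263.00 = €2,508.81

€2,508.81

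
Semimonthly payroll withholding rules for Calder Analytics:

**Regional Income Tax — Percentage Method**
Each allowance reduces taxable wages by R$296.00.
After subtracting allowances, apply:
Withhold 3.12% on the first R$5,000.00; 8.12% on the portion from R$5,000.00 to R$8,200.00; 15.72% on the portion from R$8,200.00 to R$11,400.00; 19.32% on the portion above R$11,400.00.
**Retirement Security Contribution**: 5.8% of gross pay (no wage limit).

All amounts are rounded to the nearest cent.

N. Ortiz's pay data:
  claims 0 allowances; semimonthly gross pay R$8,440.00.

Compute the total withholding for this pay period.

Regional Income Tax: taxable = R$8,440.00
  R$415.84 + 15.72% × (R$8,440.00 − R$8,200.00) = R$415.84 + 15.72% × R$240.00 = R$453.57
Retirement Security Contribution: 5.8% × R$8,440.00 = R$489.52
Total: R$453.57 + R$489.52 = R$943.09

R$943.09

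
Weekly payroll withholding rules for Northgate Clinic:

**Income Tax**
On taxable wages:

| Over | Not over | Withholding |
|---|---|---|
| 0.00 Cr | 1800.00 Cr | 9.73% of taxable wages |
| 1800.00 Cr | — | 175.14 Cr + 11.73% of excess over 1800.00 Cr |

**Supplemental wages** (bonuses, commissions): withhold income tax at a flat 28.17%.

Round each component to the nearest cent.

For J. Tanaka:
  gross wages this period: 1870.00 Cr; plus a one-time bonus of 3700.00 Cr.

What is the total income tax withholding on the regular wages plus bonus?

Income Tax: taxable = 1870.00 Cr
  175.14 Cr + 11.73% × (1870.00 Cr − 1800.00 Cr) = 175.14 Cr + 11.73% × 70.00 Cr = 183.35 Cr
Supplemental (28.17% flat on bonus): 28.17% × 3700.00 Cr = 1042.29 Cr
Total income tax: 183.35 Cr + 1042.29 Cr = 1225.64 Cr

1225.64 Cr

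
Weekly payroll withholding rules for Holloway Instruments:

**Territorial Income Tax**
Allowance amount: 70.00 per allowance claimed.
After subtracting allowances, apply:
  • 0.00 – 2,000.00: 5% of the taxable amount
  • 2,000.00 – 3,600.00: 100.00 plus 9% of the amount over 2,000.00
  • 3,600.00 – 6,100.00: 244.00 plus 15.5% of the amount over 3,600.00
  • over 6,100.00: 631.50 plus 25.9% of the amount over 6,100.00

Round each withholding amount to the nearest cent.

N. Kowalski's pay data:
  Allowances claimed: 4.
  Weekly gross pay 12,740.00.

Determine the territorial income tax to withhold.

Territorial Income Tax: taxable = 12,740.00 − 4×70.00 = 12,460.00
  631.50 + 25.9% × (12,460.00 − 6,100.00) = 631.50 + 25.9% × 6,360.00 = 2,278.74

2,278.74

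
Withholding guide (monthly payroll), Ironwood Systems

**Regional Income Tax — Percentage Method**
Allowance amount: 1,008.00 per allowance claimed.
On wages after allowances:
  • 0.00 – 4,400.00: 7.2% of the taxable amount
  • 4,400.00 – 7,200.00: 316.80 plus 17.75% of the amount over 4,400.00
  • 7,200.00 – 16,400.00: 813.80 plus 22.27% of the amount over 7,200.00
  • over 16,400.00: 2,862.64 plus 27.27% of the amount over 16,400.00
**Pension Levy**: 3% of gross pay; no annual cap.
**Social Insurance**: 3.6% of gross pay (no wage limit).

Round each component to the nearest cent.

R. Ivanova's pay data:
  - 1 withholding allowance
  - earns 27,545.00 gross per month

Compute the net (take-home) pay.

20,100.03

Regional Income Tax: taxable = 27,545.00 − 1×1,008.00 = 26,537.00
  2,862.64 + 27.27% × (26,537.00 − 16,400.00) = 2,862.64 + 27.27% × 10,137.00 = 5,627.00
Pension Levy: 3% × 27,545.00 = 826.35
Social Insurance: 3.6% × 27,545.00 = 991.62
Total withheld: 5,627.00 + 826.35 + 991.62 = 7,444.97
Net pay: 27,545.00 − 7,444.97 = 20,100.03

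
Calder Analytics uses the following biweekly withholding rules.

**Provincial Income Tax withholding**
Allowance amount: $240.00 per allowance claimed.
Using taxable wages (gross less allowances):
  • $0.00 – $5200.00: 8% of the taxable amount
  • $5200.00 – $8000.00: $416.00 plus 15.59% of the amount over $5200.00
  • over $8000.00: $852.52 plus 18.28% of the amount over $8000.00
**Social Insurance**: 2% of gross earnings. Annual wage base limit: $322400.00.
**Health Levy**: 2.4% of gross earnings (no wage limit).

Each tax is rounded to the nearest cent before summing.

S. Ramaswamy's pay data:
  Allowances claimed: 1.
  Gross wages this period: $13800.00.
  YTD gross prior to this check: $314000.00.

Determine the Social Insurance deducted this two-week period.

Social Insurance: cap $322400.00 − YTD $314000.00 = $8400.00 subject; 2% × $8400.00 = $168.00

$168.00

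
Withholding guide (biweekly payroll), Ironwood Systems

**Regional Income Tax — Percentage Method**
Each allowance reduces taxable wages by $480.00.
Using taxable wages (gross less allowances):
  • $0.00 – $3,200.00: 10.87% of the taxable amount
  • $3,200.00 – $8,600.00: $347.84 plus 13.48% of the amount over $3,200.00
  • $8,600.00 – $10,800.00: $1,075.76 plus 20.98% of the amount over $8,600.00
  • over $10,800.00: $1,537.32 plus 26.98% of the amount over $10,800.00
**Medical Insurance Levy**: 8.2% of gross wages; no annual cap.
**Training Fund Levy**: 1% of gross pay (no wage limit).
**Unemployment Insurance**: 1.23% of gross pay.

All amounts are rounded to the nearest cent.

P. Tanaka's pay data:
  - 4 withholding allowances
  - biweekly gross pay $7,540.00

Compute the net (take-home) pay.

Regional Income Tax: taxable = $7,540.00 − 4×$480.00 = $5,620.00
  $347.84 + 13.48% × ($5,620.00 − $3,200.00) = $347.84 + 13.48% × $2,420.00 = $674.06
Medical Insurance Levy: 8.2% × $7,540.00 = $618.28
Training Fund Levy: 1% × $7,540.00 = $75.40
Unemployment Insurance: 1.23% × $7,540.00 = $92.74
Total withheld: $674.06 + $618.28 + $75.40 + $92.74 = $1,460.48
Net pay: $7,540.00 − $1,460.48 = $6,079.52

$6,079.52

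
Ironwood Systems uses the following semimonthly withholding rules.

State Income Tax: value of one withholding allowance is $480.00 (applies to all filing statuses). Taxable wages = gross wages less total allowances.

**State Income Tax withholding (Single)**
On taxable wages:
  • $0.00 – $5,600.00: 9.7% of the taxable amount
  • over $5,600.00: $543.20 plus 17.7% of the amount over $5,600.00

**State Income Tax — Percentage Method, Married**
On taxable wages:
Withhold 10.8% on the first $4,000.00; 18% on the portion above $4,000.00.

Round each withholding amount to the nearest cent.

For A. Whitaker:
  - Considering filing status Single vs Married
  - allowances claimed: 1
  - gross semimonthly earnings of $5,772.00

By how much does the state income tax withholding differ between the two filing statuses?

$151.24

State Income Tax (Single): taxable = $5,772.00 − 1×$480.00 = $5,292.00
  9.7% × $5,292.00 = $513.32
State Income Tax (Married): taxable = $5,772.00 − 1×$480.00 = $5,292.00
  $432.00 + 18% × ($5,292.00 − $4,000.00) = $432.00 + 18% × $1,292.00 = $664.56
Difference: |$513.32 − $664.56| = $151.24 (higher under Married)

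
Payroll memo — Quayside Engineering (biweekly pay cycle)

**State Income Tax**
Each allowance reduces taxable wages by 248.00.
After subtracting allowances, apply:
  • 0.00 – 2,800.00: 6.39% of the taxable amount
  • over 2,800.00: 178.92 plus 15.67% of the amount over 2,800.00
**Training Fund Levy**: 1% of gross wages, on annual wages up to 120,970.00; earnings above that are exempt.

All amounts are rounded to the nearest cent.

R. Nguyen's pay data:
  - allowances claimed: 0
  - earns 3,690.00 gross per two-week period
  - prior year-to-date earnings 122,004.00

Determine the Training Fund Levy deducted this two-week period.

0.00

Training Fund Levy: YTD 122,004.00 ≥ cap 120,970.00 → 0.00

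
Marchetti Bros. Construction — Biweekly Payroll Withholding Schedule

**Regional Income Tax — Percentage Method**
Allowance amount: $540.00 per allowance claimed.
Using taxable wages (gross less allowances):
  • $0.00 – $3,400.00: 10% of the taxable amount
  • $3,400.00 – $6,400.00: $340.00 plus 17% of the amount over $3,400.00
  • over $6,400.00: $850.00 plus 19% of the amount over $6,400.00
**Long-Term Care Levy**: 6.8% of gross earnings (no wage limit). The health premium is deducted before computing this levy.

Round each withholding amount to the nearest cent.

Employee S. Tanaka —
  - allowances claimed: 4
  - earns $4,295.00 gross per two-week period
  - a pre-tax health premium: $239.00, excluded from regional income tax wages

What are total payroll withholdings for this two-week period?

$465.41

Regional Income Tax: taxable = $4,295.00 − $239.00 − 4×$540.00 = $1,896.00
  10% × $1,896.00 = $189.60
Long-Term Care Levy: 6.8% × $4,056.00 = $275.81
Total: $189.60 + $275.81 = $465.41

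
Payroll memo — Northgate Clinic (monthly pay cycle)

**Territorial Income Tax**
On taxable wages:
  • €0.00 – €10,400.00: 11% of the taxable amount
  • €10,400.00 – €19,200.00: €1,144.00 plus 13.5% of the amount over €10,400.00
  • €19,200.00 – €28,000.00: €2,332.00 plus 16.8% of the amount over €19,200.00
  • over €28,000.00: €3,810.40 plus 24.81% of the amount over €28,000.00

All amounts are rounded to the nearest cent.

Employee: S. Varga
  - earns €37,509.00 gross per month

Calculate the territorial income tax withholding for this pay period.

Territorial Income Tax: taxable = €37,509.00
  €3,810.40 + 24.81% × (€37,509.00 − €28,000.00) = €3,810.40 + 24.81% × €9,509.00 = €6,169.58

€6,169.58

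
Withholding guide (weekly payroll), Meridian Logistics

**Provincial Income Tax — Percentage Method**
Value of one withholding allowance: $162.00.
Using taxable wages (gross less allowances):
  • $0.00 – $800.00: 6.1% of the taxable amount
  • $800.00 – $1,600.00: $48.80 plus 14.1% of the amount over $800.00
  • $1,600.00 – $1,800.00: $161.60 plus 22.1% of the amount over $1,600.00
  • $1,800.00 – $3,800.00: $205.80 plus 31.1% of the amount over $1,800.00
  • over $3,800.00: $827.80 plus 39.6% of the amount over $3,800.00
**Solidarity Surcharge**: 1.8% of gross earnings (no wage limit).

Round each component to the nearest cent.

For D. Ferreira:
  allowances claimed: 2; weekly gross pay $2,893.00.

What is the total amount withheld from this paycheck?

Provincial Income Tax: taxable = $2,893.00 − 2×$162.00 = $2,569.00
  $205.80 + 31.1% × ($2,569.00 − $1,800.00) = $205.80 + 31.1% × $769.00 = $444.96
Solidarity Surcharge: 1.8% × $2,893.00 = $52.07
Total: $444.96 + $52.07 = $497.03

$497.03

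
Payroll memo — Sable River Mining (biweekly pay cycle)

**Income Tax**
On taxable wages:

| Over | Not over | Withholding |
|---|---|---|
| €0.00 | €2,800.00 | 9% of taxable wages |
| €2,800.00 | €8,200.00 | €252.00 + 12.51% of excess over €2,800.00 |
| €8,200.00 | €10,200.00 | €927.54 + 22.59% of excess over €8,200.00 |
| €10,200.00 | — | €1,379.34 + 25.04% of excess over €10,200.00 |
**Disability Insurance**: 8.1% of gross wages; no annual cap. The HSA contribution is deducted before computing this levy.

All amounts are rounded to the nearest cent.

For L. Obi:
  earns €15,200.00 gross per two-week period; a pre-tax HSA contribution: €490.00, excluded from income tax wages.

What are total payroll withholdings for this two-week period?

€3,700.15

Income Tax: taxable = €15,200.00 − €490.00 = €14,710.00
  €1,379.34 + 25.04% × (€14,710.00 − €10,200.00) = €1,379.34 + 25.04% × €4,510.00 = €2,508.64
Disability Insurance: 8.1% × €14,710.00 = €1,191.51
Total: €2,508.64 + €1,191.51 = €3,700.15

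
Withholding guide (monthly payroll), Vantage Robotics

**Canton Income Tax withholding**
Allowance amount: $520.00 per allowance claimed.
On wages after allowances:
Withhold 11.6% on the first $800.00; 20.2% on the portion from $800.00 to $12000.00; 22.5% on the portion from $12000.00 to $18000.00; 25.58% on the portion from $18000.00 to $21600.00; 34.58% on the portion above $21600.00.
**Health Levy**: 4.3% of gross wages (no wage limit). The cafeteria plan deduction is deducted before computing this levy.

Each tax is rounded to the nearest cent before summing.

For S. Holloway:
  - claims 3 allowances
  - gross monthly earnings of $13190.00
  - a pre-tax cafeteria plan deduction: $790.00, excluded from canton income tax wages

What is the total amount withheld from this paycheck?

$2654.08

Canton Income Tax: taxable = $13190.00 − $790.00 − 3×$520.00 = $10840.00
  $92.80 + 20.2% × ($10840.00 − $800.00) = $92.80 + 20.2% × $10040.00 = $2120.88
Health Levy: 4.3% × $12400.00 = $533.20
Total: $2120.88 + $533.20 = $2654.08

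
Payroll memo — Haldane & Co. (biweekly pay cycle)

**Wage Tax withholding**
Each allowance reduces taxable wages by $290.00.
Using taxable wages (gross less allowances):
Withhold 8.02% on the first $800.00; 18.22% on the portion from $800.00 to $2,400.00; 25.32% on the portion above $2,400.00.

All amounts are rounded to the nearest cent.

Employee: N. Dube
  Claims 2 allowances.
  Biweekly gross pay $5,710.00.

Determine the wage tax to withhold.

$1,046.92

Wage Tax: taxable = $5,710.00 − 2×$290.00 = $5,130.00
  $355.68 + 25.32% × ($5,130.00 − $2,400.00) = $355.68 + 25.32% × $2,730.00 = $1,046.92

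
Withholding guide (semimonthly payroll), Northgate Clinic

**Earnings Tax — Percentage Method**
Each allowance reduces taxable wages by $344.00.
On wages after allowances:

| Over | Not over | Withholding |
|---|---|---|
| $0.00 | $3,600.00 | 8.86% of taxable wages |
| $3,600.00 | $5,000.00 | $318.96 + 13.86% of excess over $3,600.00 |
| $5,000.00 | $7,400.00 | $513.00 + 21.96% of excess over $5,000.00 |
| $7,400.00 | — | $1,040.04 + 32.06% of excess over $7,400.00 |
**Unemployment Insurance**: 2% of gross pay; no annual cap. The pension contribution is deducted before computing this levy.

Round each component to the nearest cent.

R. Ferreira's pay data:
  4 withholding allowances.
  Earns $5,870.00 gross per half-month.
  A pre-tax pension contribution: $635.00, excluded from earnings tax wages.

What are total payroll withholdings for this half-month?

Earnings Tax: taxable = $5,870.00 − $635.00 − 4×$344.00 = $3,859.00
  $318.96 + 13.86% × ($3,859.00 − $3,600.00) = $318.96 + 13.86% × $259.00 = $354.86
Unemployment Insurance: 2% × $5,235.00 = $104.70
Total: $354.86 + $104.70 = $459.56

$459.56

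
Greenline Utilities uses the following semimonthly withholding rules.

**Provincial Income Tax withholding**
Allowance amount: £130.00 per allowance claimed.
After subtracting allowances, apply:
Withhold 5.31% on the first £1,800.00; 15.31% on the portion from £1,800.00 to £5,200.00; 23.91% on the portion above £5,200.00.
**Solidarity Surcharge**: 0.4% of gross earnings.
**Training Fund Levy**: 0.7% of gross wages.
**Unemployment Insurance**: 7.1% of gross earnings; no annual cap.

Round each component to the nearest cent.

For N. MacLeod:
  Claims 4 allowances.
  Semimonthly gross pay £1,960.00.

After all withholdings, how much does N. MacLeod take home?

£1,722.82

Provincial Income Tax: taxable = £1,960.00 − 4×£130.00 = £1,440.00
  5.31% × £1,440.00 = £76.46
Solidarity Surcharge: 0.4% × £1,960.00 = £7.84
Training Fund Levy: 0.7% × £1,960.00 = £13.72
Unemployment Insurance: 7.1% × £1,960.00 = £139.16
Total withheld: £76.46 + £7.84 + £13.72 + £139.16 = £237.18
Net pay: £1,960.00 − £237.18 = £1,722.82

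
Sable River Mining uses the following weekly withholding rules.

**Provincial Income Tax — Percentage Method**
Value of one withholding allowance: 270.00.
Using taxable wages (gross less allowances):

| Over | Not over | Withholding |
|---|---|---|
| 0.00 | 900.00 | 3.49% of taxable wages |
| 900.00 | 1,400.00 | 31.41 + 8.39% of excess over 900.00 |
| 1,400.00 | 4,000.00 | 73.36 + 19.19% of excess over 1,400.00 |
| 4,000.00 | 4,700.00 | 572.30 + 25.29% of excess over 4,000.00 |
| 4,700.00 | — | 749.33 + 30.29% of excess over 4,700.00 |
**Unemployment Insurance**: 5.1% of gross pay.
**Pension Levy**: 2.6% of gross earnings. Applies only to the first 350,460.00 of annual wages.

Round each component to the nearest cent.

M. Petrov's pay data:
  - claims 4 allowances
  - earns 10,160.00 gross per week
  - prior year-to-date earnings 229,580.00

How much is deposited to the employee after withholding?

Provincial Income Tax: taxable = 10,160.00 − 4×270.00 = 9,080.00
  749.33 + 30.29% × (9,080.00 − 4,700.00) = 749.33 + 30.29% × 4,380.00 = 2,076.03
Unemployment Insurance: 5.1% × 10,160.00 = 518.16
Pension Levy: 2.6% × 10,160.00 = 264.16
Total withheld: 2,076.03 + 518.16 + 264.16 = 2,858.35
Net pay: 10,160.00 − 2,858.35 = 7,301.65

7,301.65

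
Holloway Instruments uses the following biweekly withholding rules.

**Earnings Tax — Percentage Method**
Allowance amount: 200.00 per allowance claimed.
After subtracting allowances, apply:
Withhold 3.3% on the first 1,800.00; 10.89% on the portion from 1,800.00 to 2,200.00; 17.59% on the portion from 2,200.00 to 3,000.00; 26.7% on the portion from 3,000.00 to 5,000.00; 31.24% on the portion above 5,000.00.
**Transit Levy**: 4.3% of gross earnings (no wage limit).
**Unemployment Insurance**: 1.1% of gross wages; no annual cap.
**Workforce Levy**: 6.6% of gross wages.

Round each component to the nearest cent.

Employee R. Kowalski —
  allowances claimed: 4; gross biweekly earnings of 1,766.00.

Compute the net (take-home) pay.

1,522.19

Earnings Tax: taxable = 1,766.00 − 4×200.00 = 966.00
  3.3% × 966.00 = 31.88
Transit Levy: 4.3% × 1,766.00 = 75.94
Unemployment Insurance: 1.1% × 1,766.00 = 19.43
Workforce Levy: 6.6% × 1,766.00 = 116.56
Total withheld: 31.88 + 75.94 + 19.43 + 116.56 = 243.81
Net pay: 1,766.00 − 243.81 = 1,522.19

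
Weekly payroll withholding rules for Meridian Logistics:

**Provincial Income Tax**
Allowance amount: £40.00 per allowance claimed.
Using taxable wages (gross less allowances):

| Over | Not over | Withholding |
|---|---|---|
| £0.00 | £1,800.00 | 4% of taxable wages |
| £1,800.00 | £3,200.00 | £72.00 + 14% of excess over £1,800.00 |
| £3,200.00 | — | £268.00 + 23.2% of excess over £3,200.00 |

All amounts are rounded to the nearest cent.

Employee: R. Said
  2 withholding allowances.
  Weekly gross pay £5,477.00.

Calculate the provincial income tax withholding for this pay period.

Provincial Income Tax: taxable = £5,477.00 − 2×£40.00 = £5,397.00
  £268.00 + 23.2% × (£5,397.00 − £3,200.00) = £268.00 + 23.2% × £2,197.00 = £777.70

£777.70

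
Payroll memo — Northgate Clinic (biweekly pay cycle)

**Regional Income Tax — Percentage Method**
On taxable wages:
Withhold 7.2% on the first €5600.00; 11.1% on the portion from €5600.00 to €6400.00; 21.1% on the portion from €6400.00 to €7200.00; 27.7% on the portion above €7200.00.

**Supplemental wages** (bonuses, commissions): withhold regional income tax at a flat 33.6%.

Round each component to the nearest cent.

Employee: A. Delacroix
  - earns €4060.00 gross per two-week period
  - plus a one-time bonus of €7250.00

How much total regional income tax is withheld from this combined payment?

€2728.32

Regional Income Tax: taxable = €4060.00
  7.2% × €4060.00 = €292.32
Supplemental (33.6% flat on bonus): 33.6% × €7250.00 = €2436.00
Total regional income tax: €292.32 + €2436.00 = €2728.32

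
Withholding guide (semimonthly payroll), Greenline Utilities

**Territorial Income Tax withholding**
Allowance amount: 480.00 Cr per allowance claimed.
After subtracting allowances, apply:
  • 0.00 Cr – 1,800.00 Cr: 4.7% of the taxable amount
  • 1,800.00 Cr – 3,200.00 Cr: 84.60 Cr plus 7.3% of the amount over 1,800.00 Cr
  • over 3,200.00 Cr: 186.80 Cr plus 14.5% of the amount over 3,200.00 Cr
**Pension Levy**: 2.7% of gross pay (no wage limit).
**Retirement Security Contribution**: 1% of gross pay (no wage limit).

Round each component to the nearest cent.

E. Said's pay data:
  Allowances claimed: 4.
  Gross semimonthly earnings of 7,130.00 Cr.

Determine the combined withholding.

Territorial Income Tax: taxable = 7,130.00 Cr − 4×480.00 Cr = 5,210.00 Cr
  186.80 Cr + 14.5% × (5,210.00 Cr − 3,200.00 Cr) = 186.80 Cr + 14.5% × 2,010.00 Cr = 478.25 Cr
Pension Levy: 2.7% × 7,130.00 Cr = 192.51 Cr
Retirement Security Contribution: 1% × 7,130.00 Cr = 71.30 Cr
Total: 478.25 Cr + 192.51 Cr + 71.30 Cr = 742.06 Cr

742.06 Cr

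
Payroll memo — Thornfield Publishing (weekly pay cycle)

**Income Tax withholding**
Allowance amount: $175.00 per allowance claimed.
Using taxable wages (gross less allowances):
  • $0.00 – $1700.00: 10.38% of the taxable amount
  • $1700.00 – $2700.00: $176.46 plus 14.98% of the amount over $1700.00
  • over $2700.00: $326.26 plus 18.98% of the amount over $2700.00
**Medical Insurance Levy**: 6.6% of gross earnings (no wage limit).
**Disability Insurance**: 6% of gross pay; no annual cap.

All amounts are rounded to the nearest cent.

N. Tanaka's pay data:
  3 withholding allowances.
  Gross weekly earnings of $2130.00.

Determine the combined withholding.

Income Tax: taxable = $2130.00 − 3×$175.00 = $1605.00
  10.38% × $1605.00 = $166.60
Medical Insurance Levy: 6.6% × $2130.00 = $140.58
Disability Insurance: 6% × $2130.00 = $127.80
Total: $166.60 + $140.58 + $127.80 = $434.98

$434.98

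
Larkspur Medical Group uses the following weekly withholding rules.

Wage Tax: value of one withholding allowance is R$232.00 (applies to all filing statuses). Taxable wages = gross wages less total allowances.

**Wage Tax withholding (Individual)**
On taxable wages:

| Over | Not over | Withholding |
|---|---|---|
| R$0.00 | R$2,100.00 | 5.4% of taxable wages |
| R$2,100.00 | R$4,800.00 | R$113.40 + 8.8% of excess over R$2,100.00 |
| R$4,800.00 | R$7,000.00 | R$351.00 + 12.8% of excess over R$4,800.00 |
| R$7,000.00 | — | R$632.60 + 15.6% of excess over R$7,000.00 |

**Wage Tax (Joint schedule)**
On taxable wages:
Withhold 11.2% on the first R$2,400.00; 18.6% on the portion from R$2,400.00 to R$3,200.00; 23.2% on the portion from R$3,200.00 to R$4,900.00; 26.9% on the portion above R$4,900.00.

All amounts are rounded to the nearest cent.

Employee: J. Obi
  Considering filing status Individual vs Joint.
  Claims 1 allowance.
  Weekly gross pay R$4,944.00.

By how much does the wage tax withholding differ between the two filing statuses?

R$425.12

Wage Tax (Individual): taxable = R$4,944.00 − 1×R$232.00 = R$4,712.00
  R$113.40 + 8.8% × (R$4,712.00 − R$2,100.00) = R$113.40 + 8.8% × R$2,612.00 = R$343.26
Wage Tax (Joint): taxable = R$4,944.00 − 1×R$232.00 = R$4,712.00
  R$417.60 + 23.2% × (R$4,712.00 − R$3,200.00) = R$417.60 + 23.2% × R$1,512.00 = R$768.38
Difference: |R$343.26 − R$768.38| = R$425.12 (higher under Joint)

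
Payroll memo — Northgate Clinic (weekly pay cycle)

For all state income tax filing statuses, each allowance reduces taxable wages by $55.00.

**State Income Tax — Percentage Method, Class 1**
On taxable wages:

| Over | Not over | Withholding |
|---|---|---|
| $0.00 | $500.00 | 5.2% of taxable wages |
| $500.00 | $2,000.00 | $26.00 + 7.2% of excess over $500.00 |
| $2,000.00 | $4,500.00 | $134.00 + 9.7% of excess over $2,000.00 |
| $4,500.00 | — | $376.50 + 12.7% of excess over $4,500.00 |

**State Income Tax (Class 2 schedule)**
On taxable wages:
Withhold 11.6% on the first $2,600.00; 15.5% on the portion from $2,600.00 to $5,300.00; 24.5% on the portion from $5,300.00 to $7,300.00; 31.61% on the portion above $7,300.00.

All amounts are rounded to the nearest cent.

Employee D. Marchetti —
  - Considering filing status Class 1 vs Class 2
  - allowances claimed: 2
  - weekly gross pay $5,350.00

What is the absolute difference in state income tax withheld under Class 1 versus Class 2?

State Income Tax (Class 1): taxable = $5,350.00 − 2×$55.00 = $5,240.00
  $376.50 + 12.7% × ($5,240.00 − $4,500.00) = $376.50 + 12.7% × $740.00 = $470.48
State Income Tax (Class 2): taxable = $5,350.00 − 2×$55.00 = $5,240.00
  $301.60 + 15.5% × ($5,240.00 − $2,600.00) = $301.60 + 15.5% × $2,640.00 = $710.80
Difference: |$470.48 − $710.80| = $240.32 (higher under Class 2)

$240.32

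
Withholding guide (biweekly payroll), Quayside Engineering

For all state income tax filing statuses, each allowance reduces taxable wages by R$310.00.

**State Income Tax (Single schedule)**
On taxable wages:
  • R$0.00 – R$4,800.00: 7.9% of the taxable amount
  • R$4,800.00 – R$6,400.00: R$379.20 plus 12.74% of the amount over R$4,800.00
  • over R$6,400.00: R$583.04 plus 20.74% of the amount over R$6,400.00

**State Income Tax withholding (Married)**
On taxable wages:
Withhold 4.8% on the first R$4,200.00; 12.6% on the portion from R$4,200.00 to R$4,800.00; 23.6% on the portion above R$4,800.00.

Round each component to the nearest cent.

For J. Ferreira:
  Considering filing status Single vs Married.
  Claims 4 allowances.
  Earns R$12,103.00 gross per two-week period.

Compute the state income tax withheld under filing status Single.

R$1,508.67

State Income Tax (Single): taxable = R$12,103.00 − 4×R$310.00 = R$10,863.00
  R$583.04 + 20.74% × (R$10,863.00 − R$6,400.00) = R$583.04 + 20.74% × R$4,463.00 = R$1,508.67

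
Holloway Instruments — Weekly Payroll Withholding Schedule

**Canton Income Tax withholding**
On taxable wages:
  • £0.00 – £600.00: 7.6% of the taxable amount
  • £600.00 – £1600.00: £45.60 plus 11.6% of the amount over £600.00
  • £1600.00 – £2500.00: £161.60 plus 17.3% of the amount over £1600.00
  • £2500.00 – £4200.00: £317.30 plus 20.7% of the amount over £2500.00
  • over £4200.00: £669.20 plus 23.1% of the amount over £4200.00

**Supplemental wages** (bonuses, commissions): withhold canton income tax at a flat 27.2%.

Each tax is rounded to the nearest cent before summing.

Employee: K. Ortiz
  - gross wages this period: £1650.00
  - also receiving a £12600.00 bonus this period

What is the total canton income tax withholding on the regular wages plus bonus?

Canton Income Tax: taxable = £1650.00
  £161.60 + 17.3% × (£1650.00 − £1600.00) = £161.60 + 17.3% × £50.00 = £170.25
Supplemental (27.2% flat on bonus): 27.2% × £12600.00 = £3427.20
Total canton income tax: £170.25 + £3427.20 = £3597.45

£3597.45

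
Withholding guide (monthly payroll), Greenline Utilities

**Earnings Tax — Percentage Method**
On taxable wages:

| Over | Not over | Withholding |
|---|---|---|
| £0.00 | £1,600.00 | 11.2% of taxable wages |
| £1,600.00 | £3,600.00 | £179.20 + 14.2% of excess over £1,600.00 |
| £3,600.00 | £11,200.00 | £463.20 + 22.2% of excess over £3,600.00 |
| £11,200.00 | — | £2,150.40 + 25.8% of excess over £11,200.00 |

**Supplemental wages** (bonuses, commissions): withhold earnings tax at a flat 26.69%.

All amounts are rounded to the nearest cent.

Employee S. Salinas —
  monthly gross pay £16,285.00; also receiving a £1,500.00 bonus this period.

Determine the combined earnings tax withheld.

Earnings Tax: taxable = £16,285.00
  £2,150.40 + 25.8% × (£16,285.00 − £11,200.00) = £2,150.40 + 25.8% × £5,085.00 = £3,462.33
Supplemental (26.69% flat on bonus): 26.69% × £1,500.00 = £400.35
Total earnings tax: £3,462.33 + £400.35 = £3,862.68

£3,862.68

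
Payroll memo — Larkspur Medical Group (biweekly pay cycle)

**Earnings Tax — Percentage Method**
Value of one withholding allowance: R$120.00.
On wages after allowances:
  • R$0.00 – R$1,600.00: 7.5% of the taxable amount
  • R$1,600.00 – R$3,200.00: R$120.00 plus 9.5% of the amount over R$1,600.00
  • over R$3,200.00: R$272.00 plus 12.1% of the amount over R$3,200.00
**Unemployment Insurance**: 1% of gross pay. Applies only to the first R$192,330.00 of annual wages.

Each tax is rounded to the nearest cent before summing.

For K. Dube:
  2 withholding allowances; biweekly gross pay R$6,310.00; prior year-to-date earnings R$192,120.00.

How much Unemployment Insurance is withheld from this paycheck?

Unemployment Insurance: cap R$192,330.00 − YTD R$192,120.00 = R$210.00 subject; 1% × R$210.00 = R$2.10

R$2.10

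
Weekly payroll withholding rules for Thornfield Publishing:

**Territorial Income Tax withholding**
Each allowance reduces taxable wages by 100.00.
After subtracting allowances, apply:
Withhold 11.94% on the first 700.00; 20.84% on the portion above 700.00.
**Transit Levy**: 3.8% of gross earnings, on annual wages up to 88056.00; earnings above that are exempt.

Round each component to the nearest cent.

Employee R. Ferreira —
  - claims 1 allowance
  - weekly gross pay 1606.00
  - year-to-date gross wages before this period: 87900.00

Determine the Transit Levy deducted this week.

5.93

Transit Levy: cap 88056.00 − YTD 87900.00 = 156.00 subject; 3.8% × 156.00 = 5.93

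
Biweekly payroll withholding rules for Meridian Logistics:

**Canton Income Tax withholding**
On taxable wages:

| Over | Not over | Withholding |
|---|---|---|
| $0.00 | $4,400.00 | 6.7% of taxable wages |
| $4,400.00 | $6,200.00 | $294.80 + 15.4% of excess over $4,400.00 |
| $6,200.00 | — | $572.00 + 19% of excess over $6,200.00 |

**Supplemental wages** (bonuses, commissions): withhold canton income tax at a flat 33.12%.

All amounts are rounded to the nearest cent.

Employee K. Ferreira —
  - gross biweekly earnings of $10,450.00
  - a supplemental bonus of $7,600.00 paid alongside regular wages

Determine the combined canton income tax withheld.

Canton Income Tax: taxable = $10,450.00
  $572.00 + 19% × ($10,450.00 − $6,200.00) = $572.00 + 19% × $4,250.00 = $1,379.50
Supplemental (33.12% flat on bonus): 33.12% × $7,600.00 = $2,517.12
Total canton income tax: $1,379.50 + $2,517.12 = $3,896.62

$3,896.62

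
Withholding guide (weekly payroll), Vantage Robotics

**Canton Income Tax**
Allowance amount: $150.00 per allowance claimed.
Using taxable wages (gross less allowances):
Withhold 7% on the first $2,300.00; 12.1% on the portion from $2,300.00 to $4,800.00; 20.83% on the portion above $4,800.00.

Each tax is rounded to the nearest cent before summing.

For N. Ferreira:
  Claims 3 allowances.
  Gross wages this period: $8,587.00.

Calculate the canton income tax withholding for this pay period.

$1,158.60

Canton Income Tax: taxable = $8,587.00 − 3×$150.00 = $8,137.00
  $463.50 + 20.83% × ($8,137.00 − $4,800.00) = $463.50 + 20.83% × $3,337.00 = $1,158.60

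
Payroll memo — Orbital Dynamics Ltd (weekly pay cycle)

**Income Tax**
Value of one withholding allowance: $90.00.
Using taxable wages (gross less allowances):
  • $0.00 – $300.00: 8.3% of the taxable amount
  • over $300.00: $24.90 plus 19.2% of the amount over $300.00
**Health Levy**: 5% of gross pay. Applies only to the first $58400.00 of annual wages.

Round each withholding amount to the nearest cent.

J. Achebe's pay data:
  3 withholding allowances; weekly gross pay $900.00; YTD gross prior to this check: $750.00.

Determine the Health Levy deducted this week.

$45.00

Health Levy: 5% × $900.00 = $45.00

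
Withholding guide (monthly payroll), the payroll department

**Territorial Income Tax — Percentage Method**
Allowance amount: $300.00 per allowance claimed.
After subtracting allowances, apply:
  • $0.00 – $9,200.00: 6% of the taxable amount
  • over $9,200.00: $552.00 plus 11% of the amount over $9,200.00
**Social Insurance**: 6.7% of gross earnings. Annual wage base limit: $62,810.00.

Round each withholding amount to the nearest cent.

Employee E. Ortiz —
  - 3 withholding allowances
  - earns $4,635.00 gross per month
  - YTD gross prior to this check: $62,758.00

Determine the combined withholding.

$227.58

Territorial Income Tax: taxable = $4,635.00 − 3×$300.00 = $3,735.00
  6% × $3,735.00 = $224.10
Social Insurance: cap $62,810.00 − YTD $62,758.00 = $52.00 subject; 6.7% × $52.00 = $3.48
Total: $224.10 + $3.48 = $227.58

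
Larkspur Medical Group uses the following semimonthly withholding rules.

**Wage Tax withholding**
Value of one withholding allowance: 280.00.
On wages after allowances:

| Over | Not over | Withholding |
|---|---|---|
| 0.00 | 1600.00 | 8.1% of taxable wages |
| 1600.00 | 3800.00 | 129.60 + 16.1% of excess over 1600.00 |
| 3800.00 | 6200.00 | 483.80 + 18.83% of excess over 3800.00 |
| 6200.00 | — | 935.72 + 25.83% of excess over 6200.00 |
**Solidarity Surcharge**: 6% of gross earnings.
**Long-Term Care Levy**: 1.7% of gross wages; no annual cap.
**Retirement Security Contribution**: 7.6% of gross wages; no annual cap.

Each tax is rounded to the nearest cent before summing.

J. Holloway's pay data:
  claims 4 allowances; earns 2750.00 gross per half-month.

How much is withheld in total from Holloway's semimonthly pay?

555.18

Wage Tax: taxable = 2750.00 − 4×280.00 = 1630.00
  129.60 + 16.1% × (1630.00 − 1600.00) = 129.60 + 16.1% × 30.00 = 134.43
Solidarity Surcharge: 6% × 2750.00 = 165.00
Long-Term Care Levy: 1.7% × 2750.00 = 46.75
Retirement Security Contribution: 7.6% × 2750.00 = 209.00
Total: 134.43 + 165.00 + 46.75 + 209.00 = 555.18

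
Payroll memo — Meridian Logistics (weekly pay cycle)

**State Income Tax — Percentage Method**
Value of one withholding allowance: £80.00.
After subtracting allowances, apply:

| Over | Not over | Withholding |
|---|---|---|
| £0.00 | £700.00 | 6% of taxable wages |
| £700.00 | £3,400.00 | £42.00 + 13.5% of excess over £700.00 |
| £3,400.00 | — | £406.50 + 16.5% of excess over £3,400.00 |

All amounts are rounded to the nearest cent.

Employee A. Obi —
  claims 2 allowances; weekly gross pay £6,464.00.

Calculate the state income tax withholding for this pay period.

State Income Tax: taxable = £6,464.00 − 2×£80.00 = £6,304.00
  £406.50 + 16.5% × (£6,304.00 − £3,400.00) = £406.50 + 16.5% × £2,904.00 = £885.66

£885.66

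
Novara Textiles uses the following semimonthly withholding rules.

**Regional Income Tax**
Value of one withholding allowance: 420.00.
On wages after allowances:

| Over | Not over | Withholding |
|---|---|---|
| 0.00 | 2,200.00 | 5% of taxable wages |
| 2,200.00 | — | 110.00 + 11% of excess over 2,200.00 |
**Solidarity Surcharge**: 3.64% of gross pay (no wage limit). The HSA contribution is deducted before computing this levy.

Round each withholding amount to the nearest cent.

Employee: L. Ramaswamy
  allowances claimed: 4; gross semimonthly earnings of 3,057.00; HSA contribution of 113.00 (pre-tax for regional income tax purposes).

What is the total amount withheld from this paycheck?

170.36

Regional Income Tax: taxable = 3,057.00 − 113.00 − 4×420.00 = 1,264.00
  5% × 1,264.00 = 63.20
Solidarity Surcharge: 3.64% × 2,944.00 = 107.16
Total: 63.20 + 107.16 = 170.36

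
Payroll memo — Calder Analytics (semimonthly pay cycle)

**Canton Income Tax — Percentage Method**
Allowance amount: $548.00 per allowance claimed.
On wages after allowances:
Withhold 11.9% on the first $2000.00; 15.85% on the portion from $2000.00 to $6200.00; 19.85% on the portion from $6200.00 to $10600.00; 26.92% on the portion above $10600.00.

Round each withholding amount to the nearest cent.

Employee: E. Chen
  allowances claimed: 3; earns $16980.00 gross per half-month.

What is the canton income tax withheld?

Canton Income Tax: taxable = $16980.00 − 3×$548.00 = $15336.00
  $1777.10 + 26.92% × ($15336.00 − $10600.00) = $1777.10 + 26.92% × $4736.00 = $3052.03

$3052.03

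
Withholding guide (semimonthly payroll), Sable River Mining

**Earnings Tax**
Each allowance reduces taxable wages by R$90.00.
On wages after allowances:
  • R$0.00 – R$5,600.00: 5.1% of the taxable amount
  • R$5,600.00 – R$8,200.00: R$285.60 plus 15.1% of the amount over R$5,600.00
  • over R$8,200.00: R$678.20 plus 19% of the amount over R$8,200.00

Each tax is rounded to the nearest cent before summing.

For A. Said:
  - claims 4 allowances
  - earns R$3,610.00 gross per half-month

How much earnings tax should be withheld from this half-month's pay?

R$165.75

Earnings Tax: taxable = R$3,610.00 − 4×R$90.00 = R$3,250.00
  5.1% × R$3,250.00 = R$165.75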